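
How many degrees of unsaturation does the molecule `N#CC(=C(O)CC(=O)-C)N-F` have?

4

Molecular formula from the SMILES: C6H7FN2O2.
DoU = (2C + 2 + N − H − X)/2 = (2·6 + 2 + 2 − 7 − 1)/2 = 8/2 = 4.
(Structurally: 0 ring(s) + 4 π bond(s) = 4.)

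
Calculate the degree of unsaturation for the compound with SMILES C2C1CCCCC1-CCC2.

Molecular formula from the SMILES: C10H18.
DoU = (2C + 2 + N − H − X)/2 = (2·10 + 2 + 0 − 18 − 0)/2 = 4/2 = 2.
(Structurally: 2 ring(s) + 0 π bond(s) = 2.)

2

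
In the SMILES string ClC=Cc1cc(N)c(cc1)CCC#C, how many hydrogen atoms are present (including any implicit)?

Hydrogens are implicit in SMILES; fill each atom to its normal valence:
  3 × C (aromatic): 1 H each → 3
  3 × C: 1 H each → 3
  3 × C (aromatic): no H
  2 × C: 2 H each → 4
  1 × C: no H
  1 × Cl: no H
  1 × N: 2 H
  Total hydrogens = 12.

12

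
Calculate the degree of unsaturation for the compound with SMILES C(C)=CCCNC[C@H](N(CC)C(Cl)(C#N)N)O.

3

Molecular formula from the SMILES: C11H21ClN4O.
DoU = (2C + 2 + N − H − X)/2 = (2·11 + 2 + 4 − 21 − 1)/2 = 6/2 = 3.
(Structurally: 0 ring(s) + 3 π bond(s) = 3.)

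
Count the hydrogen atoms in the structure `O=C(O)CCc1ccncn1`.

8

Hydrogens are implicit in SMILES; fill each atom to its normal valence:
  3 × C (aromatic): 1 H each → 3
  2 × C: 2 H each → 4
  2 × N (aromatic): no H
  1 × C (aromatic): no H
  1 × C: no H
  1 × O: 1 H
  1 × O: no H
  Total hydrogens = 8.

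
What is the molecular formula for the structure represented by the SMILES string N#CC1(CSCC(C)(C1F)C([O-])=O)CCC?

C11H15FNO2S-

Heavy atoms from the SMILES: 11 C, 1 F, 1 N, 2 O, 1 S.
Implicit hydrogens by atom environment:
  4 × C: 2 H each → 8
  4 × C: no H
  2 × C: 3 H each → 6
  1 × C: 1 H
  1 × F: no H
  1 × N: no H
  1 × O: no H
  1 × O (charge -1): no H
  1 × S: no H
  Total hydrogens = 15.
Net charge -1.
Molecular formula: C11H15FNO2S-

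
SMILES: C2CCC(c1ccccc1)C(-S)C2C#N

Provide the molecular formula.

Heavy atoms from the SMILES: 13 C, 1 N, 1 S.
Implicit hydrogens by atom environment:
  5 × C (aromatic): 1 H each → 5
  3 × C: 2 H each → 6
  3 × C: 1 H each → 3
  1 × C: no H
  1 × C (aromatic): no H
  1 × N: no H
  1 × S: 1 H
  Total hydrogens = 15.
Molecular formula: C13H15NS

C13H15NS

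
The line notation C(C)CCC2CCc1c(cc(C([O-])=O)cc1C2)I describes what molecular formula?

Heavy atoms from the SMILES: 15 C, 1 I, 2 O.
Implicit hydrogens by atom environment:
  6 × C: 2 H each → 12
  4 × C (aromatic): no H
  2 × C (aromatic): 1 H each → 2
  1 × C: 3 H
  1 × C: 1 H
  1 × C: no H
  1 × I: no H
  1 × O: no H
  1 × O (charge -1): no H
  Total hydrogens = 18.
Net charge -1.
Molecular formula: C15H18IO2-

C15H18IO2-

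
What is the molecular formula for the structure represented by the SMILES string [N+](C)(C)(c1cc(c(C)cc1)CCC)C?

C13H22N+

Heavy atoms from the SMILES: 13 C, 1 N.
Implicit hydrogens by atom environment:
  5 × C: 3 H each → 15
  3 × C (aromatic): 1 H each → 3
  3 × C (aromatic): no H
  2 × C: 2 H each → 4
  1 × N (charge +1): no H
  Total hydrogens = 22.
Net charge +1.
Molecular formula: C13H22N+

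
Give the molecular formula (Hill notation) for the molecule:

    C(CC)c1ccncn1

C7H10N2

Heavy atoms from the SMILES: 7 C, 2 N.
Implicit hydrogens by atom environment:
  3 × C (aromatic): 1 H each → 3
  2 × C: 2 H each → 4
  2 × N (aromatic): no H
  1 × C: 3 H
  1 × C (aromatic): no H
  Total hydrogens = 10.
Molecular formula: C7H10N2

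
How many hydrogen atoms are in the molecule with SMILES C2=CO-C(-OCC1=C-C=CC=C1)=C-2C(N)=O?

Hydrogens are implicit in SMILES; fill each atom to its normal valence:
  7 × C (aromatic): 1 H each → 7
  3 × C (aromatic): no H
  2 × O: no H
  1 × C: 2 H
  1 × C: no H
  1 × N: 2 H
  1 × O (aromatic): no H
  Total hydrogens = 11.

11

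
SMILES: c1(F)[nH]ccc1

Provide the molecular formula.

Heavy atoms from the SMILES: 4 C, 1 F, 1 N.
Implicit hydrogens by atom environment:
  3 × C (aromatic): 1 H each → 3
  1 × C (aromatic): no H
  1 × F: no H
  1 × N (aromatic): 1 H
  Total hydrogens = 4.
Molecular formula: C4H4FN

C4H4FN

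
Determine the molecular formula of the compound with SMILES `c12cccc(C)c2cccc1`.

C11H10

Heavy atoms from the SMILES: 11 C.
Implicit hydrogens by atom environment:
  7 × C (aromatic): 1 H each → 7
  3 × C (aromatic): no H
  1 × C: 3 H
  Total hydrogens = 10.
Molecular formula: C11H10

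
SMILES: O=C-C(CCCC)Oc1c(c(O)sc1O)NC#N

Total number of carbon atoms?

The symbol for carbon appears 11 times in the SMILES. Lowercase c denotes aromatic carbon and counts toward C.

11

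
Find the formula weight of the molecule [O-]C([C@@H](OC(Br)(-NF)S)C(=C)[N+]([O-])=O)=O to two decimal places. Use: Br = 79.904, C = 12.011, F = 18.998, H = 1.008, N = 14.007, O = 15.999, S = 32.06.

Molecular formula: C5H5BrFN2O5S-.
M = 1×79.904 + 5×12.011 + 1×18.998 + 5×1.008 + 2×14.007 + 5×15.999 + 1×32.06 = 304.07 g/mol.

304.07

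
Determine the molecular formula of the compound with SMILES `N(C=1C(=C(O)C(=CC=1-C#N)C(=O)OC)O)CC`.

C11H12N2O4

Heavy atoms from the SMILES: 11 C, 2 N, 4 O.
Implicit hydrogens by atom environment:
  5 × C (aromatic): no H
  2 × C: 3 H each → 6
  2 × C: no H
  2 × O: 1 H each → 2
  2 × O: no H
  1 × C: 2 H
  1 × C (aromatic): 1 H
  1 × N: 1 H
  1 × N: no H
  Total hydrogens = 12.
Molecular formula: C11H12N2O4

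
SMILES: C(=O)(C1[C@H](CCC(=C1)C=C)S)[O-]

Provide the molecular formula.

Heavy atoms from the SMILES: 9 C, 2 O, 1 S.
Implicit hydrogens by atom environment:
  4 × C: 1 H each → 4
  3 × C: 2 H each → 6
  2 × C: no H
  1 × O: no H
  1 × O (charge -1): no H
  1 × S: 1 H
  Total hydrogens = 11.
Net charge -1.
Molecular formula: C9H11O2S-

C9H11O2S-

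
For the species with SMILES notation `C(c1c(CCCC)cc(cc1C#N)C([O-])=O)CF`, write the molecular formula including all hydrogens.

Heavy atoms from the SMILES: 14 C, 1 F, 1 N, 2 O.
Implicit hydrogens by atom environment:
  5 × C: 2 H each → 10
  4 × C (aromatic): no H
  2 × C (aromatic): 1 H each → 2
  2 × C: no H
  1 × C: 3 H
  1 × F: no H
  1 × N: no H
  1 × O: no H
  1 × O (charge -1): no H
  Total hydrogens = 15.
Net charge -1.
Molecular formula: C14H15FNO2-

C14H15FNO2-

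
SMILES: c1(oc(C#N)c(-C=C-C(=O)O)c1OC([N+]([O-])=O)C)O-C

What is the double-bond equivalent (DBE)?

Molecular formula from the SMILES: C11H10N2O7.
DoU = (2C + 2 + N − H − X)/2 = (2·11 + 2 + 2 − 10 − 0)/2 = 16/2 = 8.
(Structurally: 1 ring(s) + 7 π bond(s) = 8.)

8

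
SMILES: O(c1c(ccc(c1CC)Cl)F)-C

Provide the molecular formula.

Heavy atoms from the SMILES: 9 C, 1 Cl, 1 F, 1 O.
Implicit hydrogens by atom environment:
  4 × C (aromatic): no H
  2 × C: 3 H each → 6
  2 × C (aromatic): 1 H each → 2
  1 × C: 2 H
  1 × Cl: no H
  1 × F: no H
  1 × O: no H
  Total hydrogens = 10.
Molecular formula: C9H10ClFO

C9H10ClFO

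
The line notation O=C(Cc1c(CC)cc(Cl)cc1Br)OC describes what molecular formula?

C11H12BrClO2

Heavy atoms from the SMILES: 1 Br, 11 C, 1 Cl, 2 O.
Implicit hydrogens by atom environment:
  4 × C (aromatic): no H
  2 × C: 3 H each → 6
  2 × C: 2 H each → 4
  2 × C (aromatic): 1 H each → 2
  2 × O: no H
  1 × Br: no H
  1 × C: no H
  1 × Cl: no H
  Total hydrogens = 12.
Molecular formula: C11H12BrClO2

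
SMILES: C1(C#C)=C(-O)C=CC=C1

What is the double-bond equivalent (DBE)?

Molecular formula from the SMILES: C8H6O.
DoU = (2C + 2 + N − H − X)/2 = (2·8 + 2 + 0 − 6 − 0)/2 = 12/2 = 6.
(Structurally: 1 ring(s) + 5 π bond(s) = 6.)

6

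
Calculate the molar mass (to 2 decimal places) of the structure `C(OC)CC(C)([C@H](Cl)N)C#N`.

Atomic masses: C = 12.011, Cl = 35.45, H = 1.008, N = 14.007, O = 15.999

Molecular formula: C7H13ClN2O.
M = 7×12.011 + 1×35.45 + 13×1.008 + 2×14.007 + 1×15.999 = 176.64 g/mol.

176.64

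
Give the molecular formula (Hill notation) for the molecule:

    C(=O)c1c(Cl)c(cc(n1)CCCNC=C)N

C11H14ClN3O

Heavy atoms from the SMILES: 11 C, 1 Cl, 3 N, 1 O.
Implicit hydrogens by atom environment:
  4 × C: 2 H each → 8
  4 × C (aromatic): no H
  2 × C: 1 H each → 2
  1 × C (aromatic): 1 H
  1 × Cl: no H
  1 × N: 2 H
  1 × N: 1 H
  1 × N (aromatic): no H
  1 × O: no H
  Total hydrogens = 14.
Molecular formula: C11H14ClN3O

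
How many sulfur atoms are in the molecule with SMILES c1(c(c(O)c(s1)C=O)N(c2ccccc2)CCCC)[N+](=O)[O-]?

The symbol for sulfur appears 1 time in the SMILES.

1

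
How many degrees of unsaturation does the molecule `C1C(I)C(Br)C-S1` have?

1

Molecular formula from the SMILES: C4H6BrIS.
DoU = (2C + 2 + N − H − X)/2 = (2·4 + 2 + 0 − 6 − 2)/2 = 2/2 = 1.
(Structurally: 1 ring(s) + 0 π bond(s) = 1.)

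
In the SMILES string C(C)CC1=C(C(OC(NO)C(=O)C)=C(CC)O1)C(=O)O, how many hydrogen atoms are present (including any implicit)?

Hydrogens are implicit in SMILES; fill each atom to its normal valence:
  4 × C (aromatic): no H
  3 × C: 3 H each → 9
  3 × C: 2 H each → 6
  3 × O: no H
  2 × C: no H
  2 × O: 1 H each → 2
  1 × C: 1 H
  1 × N: 1 H
  1 × O (aromatic): no H
  Total hydrogens = 19.

19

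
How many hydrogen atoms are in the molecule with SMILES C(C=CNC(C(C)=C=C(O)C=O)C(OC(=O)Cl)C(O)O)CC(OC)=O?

Hydrogens are implicit in SMILES; fill each atom to its normal valence:
  6 × C: 1 H each → 6
  5 × C: no H
  5 × O: no H
  3 × O: 1 H each → 3
  2 × C: 3 H each → 6
  2 × C: 2 H each → 4
  1 × Cl: no H
  1 × N: 1 H
  Total hydrogens = 20.

20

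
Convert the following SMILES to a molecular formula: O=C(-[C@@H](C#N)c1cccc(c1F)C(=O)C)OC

Heavy atoms from the SMILES: 12 C, 1 F, 1 N, 3 O.
Implicit hydrogens by atom environment:
  3 × C (aromatic): 1 H each → 3
  3 × C (aromatic): no H
  3 × C: no H
  3 × O: no H
  2 × C: 3 H each → 6
  1 × C: 1 H
  1 × F: no H
  1 × N: no H
  Total hydrogens = 10.
Molecular formula: C12H10FNO3

C12H10FNO3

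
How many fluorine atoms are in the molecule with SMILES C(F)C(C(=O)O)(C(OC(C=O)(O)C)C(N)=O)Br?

The symbol for fluorine appears 1 time in the SMILES.

1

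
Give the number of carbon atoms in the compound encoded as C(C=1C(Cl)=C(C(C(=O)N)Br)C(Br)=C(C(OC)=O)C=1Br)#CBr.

12

The symbol for carbon appears 12 times in the SMILES. (Cl is a single chlorine, not C + l.)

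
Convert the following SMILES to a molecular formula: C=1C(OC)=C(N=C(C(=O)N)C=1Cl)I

Heavy atoms from the SMILES: 7 C, 1 Cl, 1 I, 2 N, 2 O.
Implicit hydrogens by atom environment:
  4 × C (aromatic): no H
  2 × O: no H
  1 × C: 3 H
  1 × C (aromatic): 1 H
  1 × C: no H
  1 × Cl: no H
  1 × I: no H
  1 × N: 2 H
  1 × N (aromatic): no H
  Total hydrogens = 6.
Molecular formula: C7H6ClIN2O2

C7H6ClIN2O2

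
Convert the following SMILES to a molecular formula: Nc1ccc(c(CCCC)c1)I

C10H14IN

Heavy atoms from the SMILES: 10 C, 1 I, 1 N.
Implicit hydrogens by atom environment:
  3 × C: 2 H each → 6
  3 × C (aromatic): 1 H each → 3
  3 × C (aromatic): no H
  1 × C: 3 H
  1 × I: no H
  1 × N: 2 H
  Total hydrogens = 14.
Molecular formula: C10H14IN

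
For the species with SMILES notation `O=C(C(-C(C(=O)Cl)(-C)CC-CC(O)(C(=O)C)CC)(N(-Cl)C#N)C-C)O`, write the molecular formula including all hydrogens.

C16H24Cl2N2O5

Heavy atoms from the SMILES: 16 C, 2 Cl, 2 N, 5 O.
Implicit hydrogens by atom environment:
  7 × C: no H
  5 × C: 2 H each → 10
  4 × C: 3 H each → 12
  3 × O: no H
  2 × Cl: no H
  2 × N: no H
  2 × O: 1 H each → 2
  Total hydrogens = 24.
Molecular formula: C16H24Cl2N2O5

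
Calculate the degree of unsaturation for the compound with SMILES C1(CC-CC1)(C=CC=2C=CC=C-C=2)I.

Molecular formula from the SMILES: C13H15I.
DoU = (2C + 2 + N − H − X)/2 = (2·13 + 2 + 0 − 15 − 1)/2 = 12/2 = 6.
(Structurally: 2 ring(s) + 4 π bond(s) = 6.)

6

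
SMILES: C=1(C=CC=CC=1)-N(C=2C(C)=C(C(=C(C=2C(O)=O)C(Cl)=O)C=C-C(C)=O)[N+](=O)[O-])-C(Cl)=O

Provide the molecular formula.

C20H14Cl2N2O7

Heavy atoms from the SMILES: 20 C, 2 Cl, 2 N, 7 O.
Implicit hydrogens by atom environment:
  7 × C (aromatic): no H
  5 × C (aromatic): 1 H each → 5
  5 × O: no H
  4 × C: no H
  2 × C: 3 H each → 6
  2 × C: 1 H each → 2
  2 × Cl: no H
  1 × N: no H
  1 × N (charge +1): no H
  1 × O: 1 H
  1 × O (charge -1): no H
  Total hydrogens = 14.
Molecular formula: C20H14Cl2N2O7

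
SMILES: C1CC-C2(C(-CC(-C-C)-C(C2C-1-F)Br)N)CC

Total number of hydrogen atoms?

Hydrogens are implicit in SMILES; fill each atom to its normal valence:
  6 × C: 2 H each → 12
  5 × C: 1 H each → 5
  2 × C: 3 H each → 6
  1 × Br: no H
  1 × C: no H
  1 × F: no H
  1 × N: 2 H
  Total hydrogens = 25.

25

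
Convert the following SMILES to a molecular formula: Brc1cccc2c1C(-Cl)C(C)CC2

C11H12BrCl

Heavy atoms from the SMILES: 1 Br, 11 C, 1 Cl.
Implicit hydrogens by atom environment:
  3 × C (aromatic): 1 H each → 3
  3 × C (aromatic): no H
  2 × C: 2 H each → 4
  2 × C: 1 H each → 2
  1 × Br: no H
  1 × C: 3 H
  1 × Cl: no H
  Total hydrogens = 12.
Molecular formula: C11H12BrCl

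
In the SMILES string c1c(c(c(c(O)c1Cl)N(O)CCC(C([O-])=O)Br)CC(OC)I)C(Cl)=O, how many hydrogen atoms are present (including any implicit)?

Hydrogens are implicit in SMILES; fill each atom to its normal valence:
  5 × C (aromatic): no H
  3 × C: 2 H each → 6
  3 × O: no H
  2 × C: 1 H each → 2
  2 × C: no H
  2 × Cl: no H
  2 × O: 1 H each → 2
  1 × Br: no H
  1 × C: 3 H
  1 × C (aromatic): 1 H
  1 × I: no H
  1 × N: no H
  1 × O (charge -1): no H
  Total hydrogens = 14.

14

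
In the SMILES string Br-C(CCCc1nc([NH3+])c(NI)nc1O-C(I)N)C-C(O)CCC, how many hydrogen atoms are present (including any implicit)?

Hydrogens are implicit in SMILES; fill each atom to its normal valence:
  6 × C: 2 H each → 12
  4 × C (aromatic): no H
  3 × C: 1 H each → 3
  2 × I: no H
  2 × N (aromatic): no H
  1 × Br: no H
  1 × C: 3 H
  1 × N (charge +1): 3 H
  1 × N: 2 H
  1 × N: 1 H
  1 × O: 1 H
  1 × O: no H
  Total hydrogens = 25.

25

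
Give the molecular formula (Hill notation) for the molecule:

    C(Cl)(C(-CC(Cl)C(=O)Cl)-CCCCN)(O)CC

Heavy atoms from the SMILES: 11 C, 3 Cl, 1 N, 2 O.
Implicit hydrogens by atom environment:
  6 × C: 2 H each → 12
  3 × Cl: no H
  2 × C: 1 H each → 2
  2 × C: no H
  1 × C: 3 H
  1 × N: 2 H
  1 × O: 1 H
  1 × O: no H
  Total hydrogens = 20.
Molecular formula: C11H20Cl3NO2

C11H20Cl3NO2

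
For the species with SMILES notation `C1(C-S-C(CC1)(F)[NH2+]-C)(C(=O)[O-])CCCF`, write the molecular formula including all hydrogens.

C10H17F2NO2S

Heavy atoms from the SMILES: 10 C, 2 F, 1 N, 2 O, 1 S.
Implicit hydrogens by atom environment:
  6 × C: 2 H each → 12
  3 × C: no H
  2 × F: no H
  1 × C: 3 H
  1 × N (charge +1): 2 H
  1 × O: no H
  1 × O (charge -1): no H
  1 × S: no H
  Total hydrogens = 17.
Molecular formula: C10H17F2NO2S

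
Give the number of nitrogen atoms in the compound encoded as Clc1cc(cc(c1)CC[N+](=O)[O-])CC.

The symbol for nitrogen appears 1 time in the SMILES.

1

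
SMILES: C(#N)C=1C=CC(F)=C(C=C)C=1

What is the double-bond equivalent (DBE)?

Molecular formula from the SMILES: C9H6FN.
DoU = (2C + 2 + N − H − X)/2 = (2·9 + 2 + 1 − 6 − 1)/2 = 14/2 = 7.
(Structurally: 1 ring(s) + 6 π bond(s) = 7.)

7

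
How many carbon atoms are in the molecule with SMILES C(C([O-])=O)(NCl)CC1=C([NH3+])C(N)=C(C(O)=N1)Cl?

8

The symbol for carbon appears 8 times in the SMILES. (Cl is a single chlorine, not C + l.)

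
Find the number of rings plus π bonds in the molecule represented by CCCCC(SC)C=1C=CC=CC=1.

Molecular formula from the SMILES: C12H18S.
DoU = (2C + 2 + N − H − X)/2 = (2·12 + 2 + 0 − 18 − 0)/2 = 8/2 = 4.
(Structurally: 1 ring(s) + 3 π bond(s) = 4.)

4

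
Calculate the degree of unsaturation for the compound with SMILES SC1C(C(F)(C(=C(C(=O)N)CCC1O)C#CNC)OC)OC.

5

Molecular formula from the SMILES: C14H21FN2O4S.
DoU = (2C + 2 + N − H − X)/2 = (2·14 + 2 + 2 − 21 − 1)/2 = 10/2 = 5.
(Structurally: 1 ring(s) + 4 π bond(s) = 5.)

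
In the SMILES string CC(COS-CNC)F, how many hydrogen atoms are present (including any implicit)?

12

Hydrogens are implicit in SMILES; fill each atom to its normal valence:
  2 × C: 3 H each → 6
  2 × C: 2 H each → 4
  1 × C: 1 H
  1 × F: no H
  1 × N: 1 H
  1 × O: no H
  1 × S: no H
  Total hydrogens = 12.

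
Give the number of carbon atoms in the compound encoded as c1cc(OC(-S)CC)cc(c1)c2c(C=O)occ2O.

The symbol for carbon appears 14 times in the SMILES. Lowercase c denotes aromatic carbon and counts toward C.

14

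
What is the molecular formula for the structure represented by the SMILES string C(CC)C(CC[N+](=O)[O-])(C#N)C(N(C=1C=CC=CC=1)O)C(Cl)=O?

Heavy atoms from the SMILES: 15 C, 1 Cl, 3 N, 4 O.
Implicit hydrogens by atom environment:
  5 × C (aromatic): 1 H each → 5
  4 × C: 2 H each → 8
  3 × C: no H
  2 × N: no H
  2 × O: no H
  1 × C: 3 H
  1 × C: 1 H
  1 × C (aromatic): no H
  1 × Cl: no H
  1 × N (charge +1): no H
  1 × O: 1 H
  1 × O (charge -1): no H
  Total hydrogens = 18.
Molecular formula: C15H18ClN3O4

C15H18ClN3O4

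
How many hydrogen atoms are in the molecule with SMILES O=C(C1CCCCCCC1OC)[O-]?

Hydrogens are implicit in SMILES; fill each atom to its normal valence:
  6 × C: 2 H each → 12
  2 × C: 1 H each → 2
  2 × O: no H
  1 × C: 3 H
  1 × C: no H
  1 × O (charge -1): no H
  Total hydrogens = 17.

17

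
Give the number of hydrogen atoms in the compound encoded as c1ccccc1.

6

Hydrogens are implicit in SMILES; fill each atom to its normal valence:
  6 × C (aromatic): 1 H each → 6
  Total hydrogens = 6.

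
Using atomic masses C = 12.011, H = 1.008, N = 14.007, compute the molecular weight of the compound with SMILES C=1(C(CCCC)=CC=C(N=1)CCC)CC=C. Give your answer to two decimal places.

217.36

Molecular formula: C15H23N.
M = 15×12.011 + 23×1.008 + 1×14.007 = 217.36 g/mol.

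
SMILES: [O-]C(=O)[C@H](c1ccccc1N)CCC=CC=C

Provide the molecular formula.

C14H16NO2-

Heavy atoms from the SMILES: 14 C, 1 N, 2 O.
Implicit hydrogens by atom environment:
  4 × C: 1 H each → 4
  4 × C (aromatic): 1 H each → 4
  3 × C: 2 H each → 6
  2 × C (aromatic): no H
  1 × C: no H
  1 × N: 2 H
  1 × O: no H
  1 × O (charge -1): no H
  Total hydrogens = 16.
Net charge -1.
Molecular formula: C14H16NO2-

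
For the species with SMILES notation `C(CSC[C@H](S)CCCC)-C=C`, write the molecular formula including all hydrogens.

C10H20S2

Heavy atoms from the SMILES: 10 C, 2 S.
Implicit hydrogens by atom environment:
  7 × C: 2 H each → 14
  2 × C: 1 H each → 2
  1 × C: 3 H
  1 × S: 1 H
  1 × S: no H
  Total hydrogens = 20.
Molecular formula: C10H20S2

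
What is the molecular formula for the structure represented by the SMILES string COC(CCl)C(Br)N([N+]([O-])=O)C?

C5H10BrClN2O3

Heavy atoms from the SMILES: 1 Br, 5 C, 1 Cl, 2 N, 3 O.
Implicit hydrogens by atom environment:
  2 × C: 3 H each → 6
  2 × C: 1 H each → 2
  2 × O: no H
  1 × Br: no H
  1 × C: 2 H
  1 × Cl: no H
  1 × N: no H
  1 × N (charge +1): no H
  1 × O (charge -1): no H
  Total hydrogens = 10.
Molecular formula: C5H10BrClN2O3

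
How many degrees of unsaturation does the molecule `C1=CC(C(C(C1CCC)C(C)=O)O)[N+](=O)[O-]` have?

Molecular formula from the SMILES: C11H17NO4.
DoU = (2C + 2 + N − H − X)/2 = (2·11 + 2 + 1 − 17 − 0)/2 = 8/2 = 4.
(Structurally: 1 ring(s) + 3 π bond(s) = 4.)

4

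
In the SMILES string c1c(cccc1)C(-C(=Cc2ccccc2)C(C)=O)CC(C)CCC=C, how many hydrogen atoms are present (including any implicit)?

Hydrogens are implicit in SMILES; fill each atom to its normal valence:
  10 × C (aromatic): 1 H each → 10
  4 × C: 2 H each → 8
  4 × C: 1 H each → 4
  2 × C: 3 H each → 6
  2 × C: no H
  2 × C (aromatic): no H
  1 × O: no H
  Total hydrogens = 28.

28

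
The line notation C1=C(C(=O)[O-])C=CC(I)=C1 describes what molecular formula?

C7H4IO2-

Heavy atoms from the SMILES: 7 C, 1 I, 2 O.
Implicit hydrogens by atom environment:
  4 × C (aromatic): 1 H each → 4
  2 × C (aromatic): no H
  1 × C: no H
  1 × I: no H
  1 × O: no H
  1 × O (charge -1): no H
  Total hydrogens = 4.
Net charge -1.
Molecular formula: C7H4IO2-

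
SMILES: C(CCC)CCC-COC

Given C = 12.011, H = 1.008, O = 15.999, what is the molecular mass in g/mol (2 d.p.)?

144.26

Molecular formula: C9H20O.
M = 9×12.011 + 20×1.008 + 1×15.999 = 144.26 g/mol.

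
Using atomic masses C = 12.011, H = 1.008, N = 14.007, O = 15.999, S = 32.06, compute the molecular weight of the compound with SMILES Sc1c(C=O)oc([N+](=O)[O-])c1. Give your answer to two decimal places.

173.14

Molecular formula: C5H3NO4S.
M = 5×12.011 + 3×1.008 + 1×14.007 + 4×15.999 + 1×32.06 = 173.14 g/mol.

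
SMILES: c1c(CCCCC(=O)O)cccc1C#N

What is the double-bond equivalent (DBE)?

Molecular formula from the SMILES: C12H13NO2.
DoU = (2C + 2 + N − H − X)/2 = (2·12 + 2 + 1 − 13 − 0)/2 = 14/2 = 7.
(Structurally: 1 ring(s) + 6 π bond(s) = 7.)

7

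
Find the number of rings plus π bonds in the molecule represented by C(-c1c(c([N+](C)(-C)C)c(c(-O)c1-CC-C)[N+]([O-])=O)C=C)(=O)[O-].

7

Molecular formula from the SMILES: C15H20N2O5.
DoU = (2C + 2 + N − H − X)/2 = (2·15 + 2 + 2 − 20 − 0)/2 = 14/2 = 7.
(Structurally: 1 ring(s) + 6 π bond(s) = 7.)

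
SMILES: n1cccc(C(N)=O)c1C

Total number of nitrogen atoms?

2

The symbol for nitrogen appears 2 times in the SMILES.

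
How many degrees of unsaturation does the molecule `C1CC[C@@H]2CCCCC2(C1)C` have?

Molecular formula from the SMILES: C11H20.
DoU = (2C + 2 + N − H − X)/2 = (2·11 + 2 + 0 − 20 − 0)/2 = 4/2 = 2.
(Structurally: 2 ring(s) + 0 π bond(s) = 2.)

2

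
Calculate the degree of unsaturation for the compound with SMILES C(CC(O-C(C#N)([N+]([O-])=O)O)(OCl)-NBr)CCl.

3

Molecular formula from the SMILES: C6H8BrCl2N3O5.
DoU = (2C + 2 + N − H − X)/2 = (2·6 + 2 + 3 − 8 − 3)/2 = 6/2 = 3.
(Structurally: 0 ring(s) + 3 π bond(s) = 3.)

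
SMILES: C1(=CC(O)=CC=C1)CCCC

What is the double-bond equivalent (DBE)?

Molecular formula from the SMILES: C10H14O.
DoU = (2C + 2 + N − H − X)/2 = (2·10 + 2 + 0 − 14 − 0)/2 = 8/2 = 4.
(Structurally: 1 ring(s) + 3 π bond(s) = 4.)

4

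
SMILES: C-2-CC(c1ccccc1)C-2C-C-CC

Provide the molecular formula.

Heavy atoms from the SMILES: 14 C.
Implicit hydrogens by atom environment:
  5 × C: 2 H each → 10
  5 × C (aromatic): 1 H each → 5
  2 × C: 1 H each → 2
  1 × C: 3 H
  1 × C (aromatic): no H
  Total hydrogens = 20.
Molecular formula: C14H20

C14H20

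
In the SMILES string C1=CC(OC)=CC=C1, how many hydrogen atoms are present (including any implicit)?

8

Hydrogens are implicit in SMILES; fill each atom to its normal valence:
  5 × C (aromatic): 1 H each → 5
  1 × C: 3 H
  1 × C (aromatic): no H
  1 × O: no H
  Total hydrogens = 8.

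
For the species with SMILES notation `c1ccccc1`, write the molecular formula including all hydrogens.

C6H6

Heavy atoms from the SMILES: 6 C.
Implicit hydrogens by atom environment:
  6 × C (aromatic): 1 H each → 6
  Total hydrogens = 6.
Molecular formula: C6H6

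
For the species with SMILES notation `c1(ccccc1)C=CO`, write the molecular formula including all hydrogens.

C8H8O

Heavy atoms from the SMILES: 8 C, 1 O.
Implicit hydrogens by atom environment:
  5 × C (aromatic): 1 H each → 5
  2 × C: 1 H each → 2
  1 × C (aromatic): no H
  1 × O: 1 H
  Total hydrogens = 8.
Molecular formula: C8H8O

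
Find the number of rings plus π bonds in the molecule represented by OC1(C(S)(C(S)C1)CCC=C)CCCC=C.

3

Molecular formula from the SMILES: C13H22OS2.
DoU = (2C + 2 + N − H − X)/2 = (2·13 + 2 + 0 − 22 − 0)/2 = 6/2 = 3.
(Structurally: 1 ring(s) + 2 π bond(s) = 3.)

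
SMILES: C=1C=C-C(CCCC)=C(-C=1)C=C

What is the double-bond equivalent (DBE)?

5

Molecular formula from the SMILES: C12H16.
DoU = (2C + 2 + N − H − X)/2 = (2·12 + 2 + 0 − 16 − 0)/2 = 10/2 = 5.
(Structurally: 1 ring(s) + 4 π bond(s) = 5.)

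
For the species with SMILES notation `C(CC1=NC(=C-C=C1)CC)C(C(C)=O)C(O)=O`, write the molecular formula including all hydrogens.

Heavy atoms from the SMILES: 13 C, 1 N, 3 O.
Implicit hydrogens by atom environment:
  3 × C: 2 H each → 6
  3 × C (aromatic): 1 H each → 3
  2 × C: 3 H each → 6
  2 × C (aromatic): no H
  2 × C: no H
  2 × O: no H
  1 × C: 1 H
  1 × N (aromatic): no H
  1 × O: 1 H
  Total hydrogens = 17.
Molecular formula: C13H17NO3

C13H17NO3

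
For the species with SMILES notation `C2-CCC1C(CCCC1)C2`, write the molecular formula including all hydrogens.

Heavy atoms from the SMILES: 10 C.
Implicit hydrogens by atom environment:
  8 × C: 2 H each → 16
  2 × C: 1 H each → 2
  Total hydrogens = 18.
Molecular formula: C10H18

C10H18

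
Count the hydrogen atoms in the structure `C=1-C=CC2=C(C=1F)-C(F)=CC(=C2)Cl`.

5

Hydrogens are implicit in SMILES; fill each atom to its normal valence:
  5 × C (aromatic): 1 H each → 5
  5 × C (aromatic): no H
  2 × F: no H
  1 × Cl: no H
  Total hydrogens = 5.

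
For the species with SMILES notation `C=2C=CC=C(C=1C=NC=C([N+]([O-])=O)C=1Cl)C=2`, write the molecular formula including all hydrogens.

C11H7ClN2O2

Heavy atoms from the SMILES: 11 C, 1 Cl, 2 N, 2 O.
Implicit hydrogens by atom environment:
  7 × C (aromatic): 1 H each → 7
  4 × C (aromatic): no H
  1 × Cl: no H
  1 × N (aromatic): no H
  1 × N (charge +1): no H
  1 × O: no H
  1 × O (charge -1): no H
  Total hydrogens = 7.
Molecular formula: C11H7ClN2O2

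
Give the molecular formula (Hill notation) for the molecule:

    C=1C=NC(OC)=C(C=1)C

C7H9NO

Heavy atoms from the SMILES: 7 C, 1 N, 1 O.
Implicit hydrogens by atom environment:
  3 × C (aromatic): 1 H each → 3
  2 × C: 3 H each → 6
  2 × C (aromatic): no H
  1 × N (aromatic): no H
  1 × O: no H
  Total hydrogens = 9.
Molecular formula: C7H9NO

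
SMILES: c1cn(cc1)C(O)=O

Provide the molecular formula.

Heavy atoms from the SMILES: 5 C, 1 N, 2 O.
Implicit hydrogens by atom environment:
  4 × C (aromatic): 1 H each → 4
  1 × C: no H
  1 × N (aromatic): no H
  1 × O: 1 H
  1 × O: no H
  Total hydrogens = 5.
Molecular formula: C5H5NO2

C5H5NO2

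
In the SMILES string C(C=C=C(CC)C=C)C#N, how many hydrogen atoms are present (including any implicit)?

11

Hydrogens are implicit in SMILES; fill each atom to its normal valence:
  3 × C: 2 H each → 6
  3 × C: no H
  2 × C: 1 H each → 2
  1 × C: 3 H
  1 × N: no H
  Total hydrogens = 11.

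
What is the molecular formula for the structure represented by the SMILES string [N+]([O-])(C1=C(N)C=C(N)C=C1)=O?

Heavy atoms from the SMILES: 6 C, 3 N, 2 O.
Implicit hydrogens by atom environment:
  3 × C (aromatic): 1 H each → 3
  3 × C (aromatic): no H
  2 × N: 2 H each → 4
  1 × N (charge +1): no H
  1 × O: no H
  1 × O (charge -1): no H
  Total hydrogens = 7.
Molecular formula: C6H7N3O2

C6H7N3O2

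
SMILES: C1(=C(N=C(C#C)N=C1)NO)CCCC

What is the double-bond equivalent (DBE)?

6

Molecular formula from the SMILES: C10H13N3O.
DoU = (2C + 2 + N − H − X)/2 = (2·10 + 2 + 3 − 13 − 0)/2 = 12/2 = 6.
(Structurally: 1 ring(s) + 5 π bond(s) = 6.)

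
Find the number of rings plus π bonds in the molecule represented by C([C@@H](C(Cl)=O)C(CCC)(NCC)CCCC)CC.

Molecular formula from the SMILES: C15H30ClNO.
DoU = (2C + 2 + N − H − X)/2 = (2·15 + 2 + 1 − 30 − 1)/2 = 2/2 = 1.
(Structurally: 0 ring(s) + 1 π bond(s) = 1.)

1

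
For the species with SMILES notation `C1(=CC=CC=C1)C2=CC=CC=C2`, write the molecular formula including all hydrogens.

Heavy atoms from the SMILES: 12 C.
Implicit hydrogens by atom environment:
  10 × C (aromatic): 1 H each → 10
  2 × C (aromatic): no H
  Total hydrogens = 10.
Molecular formula: C12H10

C12H10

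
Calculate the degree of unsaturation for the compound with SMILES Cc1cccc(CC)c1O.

4

Molecular formula from the SMILES: C9H12O.
DoU = (2C + 2 + N − H − X)/2 = (2·9 + 2 + 0 − 12 − 0)/2 = 8/2 = 4.
(Structurally: 1 ring(s) + 3 π bond(s) = 4.)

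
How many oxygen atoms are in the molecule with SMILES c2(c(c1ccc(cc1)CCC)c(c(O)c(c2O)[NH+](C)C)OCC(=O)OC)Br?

The symbol for oxygen appears 5 times in the SMILES.

5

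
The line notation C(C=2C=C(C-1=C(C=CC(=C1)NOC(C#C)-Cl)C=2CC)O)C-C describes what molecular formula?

C18H20ClNO2

Heavy atoms from the SMILES: 18 C, 1 Cl, 1 N, 2 O.
Implicit hydrogens by atom environment:
  6 × C (aromatic): no H
  4 × C (aromatic): 1 H each → 4
  3 × C: 2 H each → 6
  2 × C: 3 H each → 6
  2 × C: 1 H each → 2
  1 × C: no H
  1 × Cl: no H
  1 × N: 1 H
  1 × O: 1 H
  1 × O: no H
  Total hydrogens = 20.
Molecular formula: C18H20ClNO2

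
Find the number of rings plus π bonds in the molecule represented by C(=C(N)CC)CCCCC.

1

Molecular formula from the SMILES: C9H19N.
DoU = (2C + 2 + N − H − X)/2 = (2·9 + 2 + 1 − 19 − 0)/2 = 2/2 = 1.
(Structurally: 0 ring(s) + 1 π bond(s) = 1.)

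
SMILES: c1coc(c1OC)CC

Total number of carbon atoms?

7

The symbol for carbon appears 7 times in the SMILES. Lowercase c denotes aromatic carbon and counts toward C.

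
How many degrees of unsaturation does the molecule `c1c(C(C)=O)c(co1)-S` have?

Molecular formula from the SMILES: C6H6O2S.
DoU = (2C + 2 + N − H − X)/2 = (2·6 + 2 + 0 − 6 − 0)/2 = 8/2 = 4.
(Structurally: 1 ring(s) + 3 π bond(s) = 4.)

4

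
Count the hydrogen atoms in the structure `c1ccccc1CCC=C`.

12

Hydrogens are implicit in SMILES; fill each atom to its normal valence:
  5 × C (aromatic): 1 H each → 5
  3 × C: 2 H each → 6
  1 × C: 1 H
  1 × C (aromatic): no H
  Total hydrogens = 12.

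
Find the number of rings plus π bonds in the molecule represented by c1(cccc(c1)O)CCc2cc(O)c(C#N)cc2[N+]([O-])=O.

Molecular formula from the SMILES: C15H12N2O4.
DoU = (2C + 2 + N − H − X)/2 = (2·15 + 2 + 2 − 12 − 0)/2 = 22/2 = 11.
(Structurally: 2 ring(s) + 9 π bond(s) = 11.)

11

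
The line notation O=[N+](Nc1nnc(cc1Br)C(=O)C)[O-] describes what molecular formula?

C6H5BrN4O3

Heavy atoms from the SMILES: 1 Br, 6 C, 4 N, 3 O.
Implicit hydrogens by atom environment:
  3 × C (aromatic): no H
  2 × N (aromatic): no H
  2 × O: no H
  1 × Br: no H
  1 × C: 3 H
  1 × C (aromatic): 1 H
  1 × C: no H
  1 × N: 1 H
  1 × N (charge +1): no H
  1 × O (charge -1): no H
  Total hydrogens = 5.
Molecular formula: C6H5BrN4O3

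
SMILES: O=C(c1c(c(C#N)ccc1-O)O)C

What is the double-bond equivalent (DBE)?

7

Molecular formula from the SMILES: C9H7NO3.
DoU = (2C + 2 + N − H − X)/2 = (2·9 + 2 + 1 − 7 − 0)/2 = 14/2 = 7.
(Structurally: 1 ring(s) + 6 π bond(s) = 7.)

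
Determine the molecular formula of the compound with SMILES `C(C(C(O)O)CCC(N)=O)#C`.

Heavy atoms from the SMILES: 7 C, 1 N, 3 O.
Implicit hydrogens by atom environment:
  3 × C: 1 H each → 3
  2 × C: 2 H each → 4
  2 × C: no H
  2 × O: 1 H each → 2
  1 × N: 2 H
  1 × O: no H
  Total hydrogens = 11.
Molecular formula: C7H11NO3

C7H11NO3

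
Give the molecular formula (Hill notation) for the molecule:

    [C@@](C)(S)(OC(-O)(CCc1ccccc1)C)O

Heavy atoms from the SMILES: 12 C, 3 O, 1 S.
Implicit hydrogens by atom environment:
  5 × C (aromatic): 1 H each → 5
  2 × C: 3 H each → 6
  2 × C: 2 H each → 4
  2 × C: no H
  2 × O: 1 H each → 2
  1 × C (aromatic): no H
  1 × O: no H
  1 × S: 1 H
  Total hydrogens = 18.
Molecular formula: C12H18O3S

C12H18O3S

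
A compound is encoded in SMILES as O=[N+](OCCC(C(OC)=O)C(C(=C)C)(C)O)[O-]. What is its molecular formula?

Heavy atoms from the SMILES: 10 C, 1 N, 6 O.
Implicit hydrogens by atom environment:
  4 × O: no H
  3 × C: 3 H each → 9
  3 × C: 2 H each → 6
  3 × C: no H
  1 × C: 1 H
  1 × N (charge +1): no H
  1 × O: 1 H
  1 × O (charge -1): no H
  Total hydrogens = 17.
Molecular formula: C10H17NO6

C10H17NO6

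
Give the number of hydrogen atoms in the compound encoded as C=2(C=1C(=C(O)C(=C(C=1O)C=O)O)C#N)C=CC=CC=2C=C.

Hydrogens are implicit in SMILES; fill each atom to its normal valence:
  8 × C (aromatic): no H
  4 × C (aromatic): 1 H each → 4
  3 × O: 1 H each → 3
  2 × C: 1 H each → 2
  1 × C: 2 H
  1 × C: no H
  1 × N: no H
  1 × O: no H
  Total hydrogens = 11.

11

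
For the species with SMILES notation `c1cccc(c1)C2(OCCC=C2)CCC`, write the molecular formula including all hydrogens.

Heavy atoms from the SMILES: 14 C, 1 O.
Implicit hydrogens by atom environment:
  5 × C (aromatic): 1 H each → 5
  4 × C: 2 H each → 8
  2 × C: 1 H each → 2
  1 × C: 3 H
  1 × C: no H
  1 × C (aromatic): no H
  1 × O: no H
  Total hydrogens = 18.
Molecular formula: C14H18O

C14H18O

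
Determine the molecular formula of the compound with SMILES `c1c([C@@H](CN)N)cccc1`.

C8H12N2

Heavy atoms from the SMILES: 8 C, 2 N.
Implicit hydrogens by atom environment:
  5 × C (aromatic): 1 H each → 5
  2 × N: 2 H each → 4
  1 × C: 2 H
  1 × C: 1 H
  1 × C (aromatic): no H
  Total hydrogens = 12.
Molecular formula: C8H12N2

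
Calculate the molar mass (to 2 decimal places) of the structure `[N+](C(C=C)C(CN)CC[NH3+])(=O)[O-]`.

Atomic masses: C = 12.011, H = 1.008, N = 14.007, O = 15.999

174.22

Molecular formula: C7H16N3O2+.
M = 7×12.011 + 16×1.008 + 3×14.007 + 2×15.999 = 174.22 g/mol.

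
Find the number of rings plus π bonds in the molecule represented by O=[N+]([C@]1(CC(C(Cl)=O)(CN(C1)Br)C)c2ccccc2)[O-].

7

Molecular formula from the SMILES: C13H14BrClN2O3.
DoU = (2C + 2 + N − H − X)/2 = (2·13 + 2 + 2 − 14 − 2)/2 = 14/2 = 7.
(Structurally: 2 ring(s) + 5 π bond(s) = 7.)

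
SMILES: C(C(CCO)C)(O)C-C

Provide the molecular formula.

C7H16O2

Heavy atoms from the SMILES: 7 C, 2 O.
Implicit hydrogens by atom environment:
  3 × C: 2 H each → 6
  2 × C: 3 H each → 6
  2 × C: 1 H each → 2
  2 × O: 1 H each → 2
  Total hydrogens = 16.
Molecular formula: C7H16O2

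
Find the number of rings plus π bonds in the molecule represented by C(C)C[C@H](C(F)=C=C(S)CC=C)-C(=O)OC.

Molecular formula from the SMILES: C12H17FO2S.
DoU = (2C + 2 + N − H − X)/2 = (2·12 + 2 + 0 − 17 − 1)/2 = 8/2 = 4.
(Structurally: 0 ring(s) + 4 π bond(s) = 4.)

4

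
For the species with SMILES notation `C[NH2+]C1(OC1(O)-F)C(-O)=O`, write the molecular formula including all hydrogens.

C4H7FNO4+

Heavy atoms from the SMILES: 4 C, 1 F, 1 N, 4 O.
Implicit hydrogens by atom environment:
  3 × C: no H
  2 × O: 1 H each → 2
  2 × O: no H
  1 × C: 3 H
  1 × F: no H
  1 × N (charge +1): 2 H
  Total hydrogens = 7.
Net charge +1.
Molecular formula: C4H7FNO4+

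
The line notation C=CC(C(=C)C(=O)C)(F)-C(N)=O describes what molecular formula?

C8H10FNO2

Heavy atoms from the SMILES: 8 C, 1 F, 1 N, 2 O.
Implicit hydrogens by atom environment:
  4 × C: no H
  2 × C: 2 H each → 4
  2 × O: no H
  1 × C: 3 H
  1 × C: 1 H
  1 × F: no H
  1 × N: 2 H
  Total hydrogens = 10.
Molecular formula: C8H10FNO2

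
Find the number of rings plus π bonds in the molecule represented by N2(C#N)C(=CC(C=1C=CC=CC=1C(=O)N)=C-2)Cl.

Molecular formula from the SMILES: C12H8ClN3O.
DoU = (2C + 2 + N − H − X)/2 = (2·12 + 2 + 3 − 8 − 1)/2 = 20/2 = 10.
(Structurally: 2 ring(s) + 8 π bond(s) = 10.)

10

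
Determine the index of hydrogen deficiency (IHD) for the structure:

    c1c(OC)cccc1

4

Molecular formula from the SMILES: C7H8O.
DoU = (2C + 2 + N − H − X)/2 = (2·7 + 2 + 0 − 8 − 0)/2 = 8/2 = 4.
(Structurally: 1 ring(s) + 3 π bond(s) = 4.)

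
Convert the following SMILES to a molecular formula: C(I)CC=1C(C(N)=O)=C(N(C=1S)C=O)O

Heavy atoms from the SMILES: 8 C, 1 I, 2 N, 3 O, 1 S.
Implicit hydrogens by atom environment:
  4 × C (aromatic): no H
  2 × C: 2 H each → 4
  2 × O: no H
  1 × C: 1 H
  1 × C: no H
  1 × I: no H
  1 × N: 2 H
  1 × N (aromatic): no H
  1 × O: 1 H
  1 × S: 1 H
  Total hydrogens = 9.
Molecular formula: C8H9IN2O3S

C8H9IN2O3S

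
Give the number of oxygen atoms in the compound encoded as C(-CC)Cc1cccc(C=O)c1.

1

The symbol for oxygen appears 1 time in the SMILES.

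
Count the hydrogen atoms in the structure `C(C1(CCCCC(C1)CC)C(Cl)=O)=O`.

17

Hydrogens are implicit in SMILES; fill each atom to its normal valence:
  6 × C: 2 H each → 12
  2 × C: 1 H each → 2
  2 × C: no H
  2 × O: no H
  1 × C: 3 H
  1 × Cl: no H
  Total hydrogens = 17.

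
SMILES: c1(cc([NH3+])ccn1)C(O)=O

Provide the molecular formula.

Heavy atoms from the SMILES: 6 C, 2 N, 2 O.
Implicit hydrogens by atom environment:
  3 × C (aromatic): 1 H each → 3
  2 × C (aromatic): no H
  1 × C: no H
  1 × N (charge +1): 3 H
  1 × N (aromatic): no H
  1 × O: 1 H
  1 × O: no H
  Total hydrogens = 7.
Net charge +1.
Molecular formula: C6H7N2O2+

C6H7N2O2+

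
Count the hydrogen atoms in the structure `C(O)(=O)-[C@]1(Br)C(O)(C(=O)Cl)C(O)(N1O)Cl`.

4

Hydrogens are implicit in SMILES; fill each atom to its normal valence:
  5 × C: no H
  4 × O: 1 H each → 4
  2 × Cl: no H
  2 × O: no H
  1 × Br: no H
  1 × N: no H
  Total hydrogens = 4.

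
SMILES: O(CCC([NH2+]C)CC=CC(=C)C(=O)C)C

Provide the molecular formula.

Heavy atoms from the SMILES: 12 C, 1 N, 2 O.
Implicit hydrogens by atom environment:
  4 × C: 2 H each → 8
  3 × C: 3 H each → 9
  3 × C: 1 H each → 3
  2 × C: no H
  2 × O: no H
  1 × N (charge +1): 2 H
  Total hydrogens = 22.
Net charge +1.
Molecular formula: C12H22NO2+

C12H22NO2+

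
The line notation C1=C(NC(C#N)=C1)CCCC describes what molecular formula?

Heavy atoms from the SMILES: 9 C, 2 N.
Implicit hydrogens by atom environment:
  3 × C: 2 H each → 6
  2 × C (aromatic): 1 H each → 2
  2 × C (aromatic): no H
  1 × C: 3 H
  1 × C: no H
  1 × N (aromatic): 1 H
  1 × N: no H
  Total hydrogens = 12.
Molecular formula: C9H12N2

C9H12N2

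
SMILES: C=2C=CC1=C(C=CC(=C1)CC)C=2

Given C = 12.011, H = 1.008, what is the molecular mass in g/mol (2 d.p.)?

156.23

Molecular formula: C12H12.
M = 12×12.011 + 12×1.008 = 156.23 g/mol.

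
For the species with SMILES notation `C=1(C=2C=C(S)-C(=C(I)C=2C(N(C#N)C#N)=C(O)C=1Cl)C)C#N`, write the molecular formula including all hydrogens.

Heavy atoms from the SMILES: 14 C, 1 Cl, 1 I, 4 N, 1 O, 1 S.
Implicit hydrogens by atom environment:
  9 × C (aromatic): no H
  4 × N: no H
  3 × C: no H
  1 × C: 3 H
  1 × C (aromatic): 1 H
  1 × Cl: no H
  1 × I: no H
  1 × O: 1 H
  1 × S: 1 H
  Total hydrogens = 6.
Molecular formula: C14H6ClIN4OS

C14H6ClIN4OS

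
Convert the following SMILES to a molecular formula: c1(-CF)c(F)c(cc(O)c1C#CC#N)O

C10H5F2NO2

Heavy atoms from the SMILES: 10 C, 2 F, 1 N, 2 O.
Implicit hydrogens by atom environment:
  5 × C (aromatic): no H
  3 × C: no H
  2 × F: no H
  2 × O: 1 H each → 2
  1 × C: 2 H
  1 × C (aromatic): 1 H
  1 × N: no H
  Total hydrogens = 5.
Molecular formula: C10H5F2NO2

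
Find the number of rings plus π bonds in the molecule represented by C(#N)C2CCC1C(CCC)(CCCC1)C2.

4

Molecular formula from the SMILES: C14H23N.
DoU = (2C + 2 + N − H − X)/2 = (2·14 + 2 + 1 − 23 − 0)/2 = 8/2 = 4.
(Structurally: 2 ring(s) + 2 π bond(s) = 4.)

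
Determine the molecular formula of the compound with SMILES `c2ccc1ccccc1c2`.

C10H8

Heavy atoms from the SMILES: 10 C.
Implicit hydrogens by atom environment:
  8 × C (aromatic): 1 H each → 8
  2 × C (aromatic): no H
  Total hydrogens = 8.
Molecular formula: C10H8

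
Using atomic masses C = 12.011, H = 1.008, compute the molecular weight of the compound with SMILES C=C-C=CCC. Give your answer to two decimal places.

82.15

Molecular formula: C6H10.
M = 6×12.011 + 10×1.008 = 82.15 g/mol.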